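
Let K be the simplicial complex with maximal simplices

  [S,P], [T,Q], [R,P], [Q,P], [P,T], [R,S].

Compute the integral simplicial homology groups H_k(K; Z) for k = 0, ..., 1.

Order the vertices as P < Q < R < S < T. Listing each simplex with vertices in this order, K has dimension 1 with simplices:

  0-simplices (5): P, Q, R, S, T
  1-simplices (6): PQ, PR, PS, PT, QT, RS

so the chain groups are C_0 ≅ Z^5, C_1 ≅ Z^6.

∂_1: C_1 → C_0 sends each edge [p,q] (with p < q) to q − p. For instance
  ∂RS = S − R.
The 5×6 boundary matrix has rank 4 and Smith normal form diag(1,1,1,1).

Computing H_k = (kernel of ∂_k) / (image of ∂_{k+1}):

  H_0: rank C_0 − rank ∂_1 = 5 − 4 = 1, and the invariant factors of ∂_1 are all 1, so H_0 = Z.
  H_1: rank ker ∂_1 − rank ∂_2 = (6 − 4) − 0 = 2, and there is no ∂_2, so H_1 = Z^2.

(K is a triangulation of a wedge of 2 circles.)

H_0 ≅ Z,  H_1 ≅ Z^2.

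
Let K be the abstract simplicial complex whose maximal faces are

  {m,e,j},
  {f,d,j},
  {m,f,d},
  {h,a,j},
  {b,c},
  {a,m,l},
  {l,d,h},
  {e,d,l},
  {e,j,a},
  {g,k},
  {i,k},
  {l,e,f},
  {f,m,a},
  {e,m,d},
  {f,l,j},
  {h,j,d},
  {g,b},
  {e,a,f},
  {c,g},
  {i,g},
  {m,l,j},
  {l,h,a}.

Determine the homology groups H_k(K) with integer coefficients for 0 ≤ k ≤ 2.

H_0 = Z^2,  H_1 = Z^4,  H_2 = Z.

Take the total order a < b < c < d < e < f < g < h < i < j < k < l < m on the vertex set. Then K (dimension 2) consists of the simplices:

  0-simplices (13): a, b, c, d, e, f, g, h, i, j, k, l, m
  1-simplices (30): ae, af, ah, aj, al, am, bc, bg, cg, de, df, dh, dj, dl, dm, ef, ej, el, em, fj, fl, fm, gi, gk, hj, hl, ik, jl, jm, lm
  2-simplices (16): aef, aej, afm, ahj, ahl, alm, del, dem, dfj, dfm, dhj, dhl, efl, ejm, fjl, jlm

giving chain groups C_0 ≅ Z^13, C_1 ≅ Z^30, C_2 ≅ Z^16.

∂_1: C_1 → C_0 maps an edge to its endpoints' difference, ∂[p,q] = q − p. For instance
  ∂al = l − a.
This gives a 13×30 integer matrix of rank 11; reducing to Smith normal form yields diagonal entries (1,1,1,1,1,1,1,1,1,1,1).

The boundary map ∂_2: C_2 → C_1 acts by ∂[p,q,r] = [q,r] − [p,r] + [p,q]. For instance
  ∂ahl = hl − al + ah,
  ∂dfj = fj − dj + df.
The resulting 30×16 matrix has rank 15, and its Smith normal form has invariant factors (1,1,1,1,1,1,1,1,1,1,1,1,1,1,1).

Now H_k = ker ∂_k / im ∂_{k+1}, so:

  H_0: rank C_0 − rank ∂_1 = 13 − 11 = 2, and the invariant factors of ∂_1 are all 1, so H_0 = Z^2.
  H_1: rank ker ∂_1 − rank ∂_2 = (30 − 11) − 15 = 4, and the invariant factors of ∂_2 are all 1, so H_1 = Z^4.
  H_2: rank ker ∂_2 − rank ∂_3 = (16 − 15) − 0 = 1, and there is no ∂_3, so H_2 = Z.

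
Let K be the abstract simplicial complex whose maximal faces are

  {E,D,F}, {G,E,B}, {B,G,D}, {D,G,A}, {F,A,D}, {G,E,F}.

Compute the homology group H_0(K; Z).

Order the vertices as A < B < D < E < F < G. Listing each simplex with vertices in this order, K has dimension 2 with simplices:

  0-simplices (6): A, B, D, E, F, G
  1-simplices (12): AD, AF, AG, BD, BE, BG, DE, DF, DG, EF, EG, FG
  2-simplices (6): ADF, ADG, BDG, BEG, DEF, EFG

so the chain groups are C_0 ≅ Z^6, C_1 ≅ Z^12, C_2 ≅ Z^6.

The boundary map ∂_1: C_1 → C_0 sends each edge [p,q] (with p < q) to q − p. For instance
  ∂DF = F − D.
The 6×12 boundary matrix has rank 5 and Smith normal form diag(1,1,1,1,1).

∂_2: C_2 → C_1 acts by ∂[p,q,r] = [q,r] − [p,r] + [p,q]. For instance
  ∂BEG = EG − BG + BE,
  ∂DEF = EF − DF + DE.
This gives a 12×6 integer matrix of rank 6; reducing to Smith normal form yields diagonal entries (1,1,1,1,1,1).

Now H_k = ker ∂_k / im ∂_{k+1}, so:

  H_0: rank C_0 − rank ∂_1 = 6 − 5 = 1, and the invariant factors of ∂_1 are all 1, so H_0 ≅ Z.

H_0 = Z.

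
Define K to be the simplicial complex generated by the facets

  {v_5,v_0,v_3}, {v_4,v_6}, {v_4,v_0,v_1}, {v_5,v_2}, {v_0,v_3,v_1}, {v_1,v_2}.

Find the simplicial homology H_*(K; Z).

K has 7 vertices, 10 edges, 3 triangles.
rank ∂_0 = 0, rank ∂_1 = 6 ⇒ b_0 = 7 − 0 − 6 = 1; all invariant factors of ∂_1 are 1 so no torsion. So H_0 ≅ Z.
rank ∂_1 = 6, rank ∂_2 = 3 ⇒ b_1 = 10 − 6 − 3 = 1; all invariant factors of ∂_2 are 1 so no torsion. So H_1 ≅ Z.
rank ∂_2 = 3, rank ∂_3 = 0 ⇒ b_2 = 3 − 3 − 0 = 0. So H_2 ≅ 0.

H_0 ≅ Z,  H_1 ≅ Z,  H_2 = 0.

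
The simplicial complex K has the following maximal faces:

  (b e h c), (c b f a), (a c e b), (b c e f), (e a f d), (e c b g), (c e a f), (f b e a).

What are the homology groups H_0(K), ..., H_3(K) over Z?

Fix the vertex order a < b < c < d < e < f < g < h and write every simplex with vertices in increasing order. Then dim K = 3 and the simplices of K are:

  0-simplices (8): a, b, c, d, e, f, g, h
  1-simplices (19): ab, ac, ad, ae, af, bc, be, bf, bg, bh, ce, cf, cg, ch, de, df, ef, eg, eh
  2-simplices (19): abc, abe, abf, ace, acf, ade, adf, aef, bce, bcf, bcg, bch, bef, beg, beh, cef, ceg, ceh, def
  3-simplices (8): abce, abcf, abef, acef, adef, bcef, bceg, bceh

so the chain groups are C_0 ≅ Z^8, C_1 ≅ Z^19, C_2 ≅ Z^19, C_3 ≅ Z^8.

∂_1: C_1 → C_0 is given by ∂[p,q] = [q] − [p].
The 8×19 boundary matrix has rank 7 and Smith normal form diag(1,1,1,1,1,1,1).

∂_2: C_2 → C_1 sends each 2-simplex [p,q,r] to [q,r] − [p,r] + [p,q]. For instance
  ∂ceh = eh − ch + ce,
  ∂ade = de − ae + ad.
The resulting 19×19 matrix has rank 12, and its Smith normal form has invariant factors (1,1,1,1,1,1,1,1,1,1,1,1).

The boundary map ∂_3: C_3 → C_2 sends each 3-simplex σ to the alternating sum Σ_i (−1)^i (σ with its i-th vertex removed). For instance
  ∂bcef = cef − bef + bcf − bce,
  ∂bceh = ceh − beh + bch − bce.
This gives a 19×8 integer matrix of rank 7; reducing to Smith normal form yields diagonal entries (1,1,1,1,1,1,1).

Reading off H_k = ker ∂_k / im ∂_{k+1}:

  H_0: rank C_0 − rank ∂_1 = 8 − 7 = 1, and the invariant factors of ∂_1 are all 1, so H_0 ≅ Z.
  H_1: rank ker ∂_1 − rank ∂_2 = (19 − 7) − 12 = 0, and the invariant factors of ∂_2 are all 1, so H_1 ≅ 0.
  H_2: rank ker ∂_2 − rank ∂_3 = (19 − 12) − 7 = 0, and the invariant factors of ∂_3 are all 1, so H_2 ≅ 0.
  H_3: rank ker ∂_3 − rank ∂_4 = (8 − 7) − 0 = 1, and there is no ∂_4, so H_3 ≅ Z.

As a check, the Euler characteristic is 8 − 19 + 19 − 8 = 0, which agrees with 1 − 0 + 0 − 1 = 0.

H_0 ≅ Z,  H_1 = 0,  H_2 = 0,  H_3 ≅ Z.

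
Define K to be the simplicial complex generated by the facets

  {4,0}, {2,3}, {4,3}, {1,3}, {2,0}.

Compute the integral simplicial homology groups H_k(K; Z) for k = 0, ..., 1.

Order the vertices as 0 < 1 < 2 < 3 < 4. Listing each simplex with vertices in this order, K has dimension 1 with simplices:

  0-simplices (5): [0], [1], [2], [3], [4]
  1-simplices (5): [0,2], [0,4], [1,3], [2,3], [3,4]

Hence C_0 ≅ Z^5, C_1 ≅ Z^5.

Boundary ∂_1: C_1 → C_0 is given by ∂[p,q] = [q] − [p].
As a 5×5 matrix over Z this has rank 4, with invariant factors (1,1,1,1).

Reading off H_k = ker ∂_k / im ∂_{k+1}:

  H_0: rank C_0 − rank ∂_1 = 5 − 4 = 1, and the invariant factors of ∂_1 are all 1, so H_0 = Z.
  H_1: rank ker ∂_1 − rank ∂_2 = (5 − 4) − 0 = 1, and there is no ∂_2, so H_1 = Z.

H_0 ≅ Z,  H_1 ≅ Z.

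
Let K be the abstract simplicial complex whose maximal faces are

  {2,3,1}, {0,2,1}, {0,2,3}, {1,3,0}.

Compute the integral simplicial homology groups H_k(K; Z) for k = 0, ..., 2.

H_0 ≅ Z,  H_1 = 0,  H_2 ≅ Z.

Fix the vertex order 0 < 1 < 2 < 3 and write every simplex with vertices in increasing order. Then dim K = 2 and the simplices of K are:

  0-simplices (4): [0], [1], [2], [3]
  1-simplices (6): [0,1], [0,2], [0,3], [1,2], [1,3], [2,3]
  2-simplices (4): [0,1,2], [0,1,3], [0,2,3], [1,2,3]

giving chain groups C_0 ≅ Z^4, C_1 ≅ Z^6, C_2 ≅ Z^4.

The boundary map ∂_1: C_1 → C_0 maps an edge to its endpoints' difference, ∂[p,q] = q − p. For instance
  ∂[0,2] = [2] − [0].
As a 4×6 matrix over Z this has rank 3, with invariant factors (1,1,1).

Boundary ∂_2: C_2 → C_1 maps a triangle to the signed sum of its edges. For instance
  ∂[0,1,3] = [1,3] − [0,3] + [0,1],
  ∂[1,2,3] = [2,3] − [1,3] + [1,2].
The 6×4 boundary matrix has rank 3 and Smith normal form diag(1,1,1).

Now H_k = ker ∂_k / im ∂_{k+1}, so:

  H_0: rank C_0 − rank ∂_1 = 4 − 3 = 1, and the invariant factors of ∂_1 are all 1, so H_0 = Z.
  H_1: rank ker ∂_1 − rank ∂_2 = (6 − 3) − 3 = 0, and the invariant factors of ∂_2 are all 1, so H_1 = 0.
  H_2: rank ker ∂_2 − rank ∂_3 = (4 − 3) − 0 = 1, and there is no ∂_3, so H_2 = Z.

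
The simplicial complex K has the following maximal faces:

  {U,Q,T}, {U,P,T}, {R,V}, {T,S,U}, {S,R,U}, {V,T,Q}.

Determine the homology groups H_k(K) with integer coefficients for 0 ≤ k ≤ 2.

We work with the vertex ordering P < Q < R < S < T < U < V. The simplices of K, each written with vertices in increasing order, are:

  0-simplices (7): P, Q, R, S, T, U, V
  1-simplices (12): PT, PU, QT, QU, QV, RS, RU, RV, ST, SU, TU, TV
  2-simplices (5): PTU, QTU, QTV, RSU, STU

so the chain groups are C_0 ≅ Z^7, C_1 ≅ Z^12, C_2 ≅ Z^5.

Boundary ∂_1: C_1 → C_0 maps an edge to its endpoints' difference, ∂[p,q] = q − p. For instance
  ∂TV = V − T.
This gives a 7×12 integer matrix of rank 6; reducing to Smith normal form yields diagonal entries (1,1,1,1,1,1).

∂_2: C_2 → C_1 sends each 2-simplex [p,q,r] to [q,r] − [p,r] + [p,q]. For instance
  ∂PTU = TU − PU + PT,
  ∂RSU = SU − RU + RS.
The resulting 12×5 matrix has rank 5, and its Smith normal form has invariant factors (1,1,1,1,1).

Computing H_k = (kernel of ∂_k) / (image of ∂_{k+1}):

  H_0: rank C_0 − rank ∂_1 = 7 − 6 = 1, and the invariant factors of ∂_1 are all 1, so H_0 = Z.
  H_1: rank ker ∂_1 − rank ∂_2 = (12 − 6) − 5 = 1, and the invariant factors of ∂_2 are all 1, so H_1 = Z.
  H_2: rank ker ∂_2 − rank ∂_3 = (5 − 5) − 0 = 0, and there is no ∂_3, so H_2 = 0.

H_0 ≅ Z,  H_1 ≅ Z,  H_2 = 0.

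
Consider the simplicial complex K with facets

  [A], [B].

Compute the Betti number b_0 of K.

b_0 = 2.

Order the vertices as A < B. Listing each simplex with vertices in this order, K has dimension 0 with simplices:

  0-simplices (2): A, B

Hence C_0 ≅ Z^2.

Reading off H_k = ker ∂_k / im ∂_{k+1}:

  H_0: rank C_0 − rank ∂_1 = 2 − 0 = 2, and there is no ∂_1, so H_0 = Z^2.

Hence the Betti numbers are b_0 = 2.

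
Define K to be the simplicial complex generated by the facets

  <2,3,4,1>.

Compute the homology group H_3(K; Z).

H_3 = 0.

Take the total order 1 < 2 < 3 < 4 on the vertex set. Then K (dimension 3) consists of the simplices:

  0-simplices (4): [1], [2], [3], [4]
  1-simplices (6): [1,2], [1,3], [1,4], [2,3], [2,4], [3,4]
  2-simplices (4): [1,2,3], [1,2,4], [1,3,4], [2,3,4]
  3-simplices (1): [1,2,3,4]

Hence C_0 ≅ Z^4, C_1 ≅ Z^6, C_2 ≅ Z^4, C_3 ≅ Z^1.

Boundary ∂_1: C_1 → C_0 is given by ∂[p,q] = [q] − [p]. For instance
  ∂[1,3] = [3] − [1].
The resulting 4×6 matrix has rank 3, and its Smith normal form has invariant factors (1,1,1).

Boundary ∂_2: C_2 → C_1 maps a triangle to the signed sum of its edges. For instance
  ∂[2,3,4] = [3,4] − [2,4] + [2,3],
  ∂[1,2,4] = [2,4] − [1,4] + [1,2].
The 6×4 boundary matrix has rank 3 and Smith normal form diag(1,1,1).

Boundary ∂_3: C_3 → C_2 sends each 3-simplex σ to the alternating sum Σ_i (−1)^i (σ with its i-th vertex removed). For instance
  ∂[1,2,3,4] = [2,3,4] − [1,3,4] + [1,2,4] − [1,2,3].
As a 4×1 matrix over Z this has rank 1, with invariant factors (1).

Reading off H_k = ker ∂_k / im ∂_{k+1}:

  H_3: rank ker ∂_3 − rank ∂_4 = (1 − 1) − 0 = 0, and there is no ∂_4, so H_3 = 0.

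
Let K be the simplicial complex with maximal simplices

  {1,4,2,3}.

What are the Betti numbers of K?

b_0 = 1, b_1 = 0, b_2 = 0, b_3 = 0.

Fix the vertex order 1 < 2 < 3 < 4 and write every simplex with vertices in increasing order. Then dim K = 3 and the simplices of K are:

  0-simplices (4): [1], [2], [3], [4]
  1-simplices (6): [1,2], [1,3], [1,4], [2,3], [2,4], [3,4]
  2-simplices (4): [1,2,3], [1,2,4], [1,3,4], [2,3,4]
  3-simplices (1): [1,2,3,4]

giving chain groups C_0 ≅ Z^4, C_1 ≅ Z^6, C_2 ≅ Z^4, C_3 ≅ Z^1.

Boundary ∂_1: C_1 → C_0 sends each edge [p,q] (with p < q) to q − p. For instance
  ∂[1,3] = [3] − [1].
As a 4×6 matrix over Z this has rank 3, with invariant factors (1,1,1).

∂_2: C_2 → C_1 acts by ∂[p,q,r] = [q,r] − [p,r] + [p,q]. For instance
  ∂[1,2,3] = [2,3] − [1,3] + [1,2],
  ∂[2,3,4] = [3,4] − [2,4] + [2,3].
The 6×4 boundary matrix has rank 3 and Smith normal form diag(1,1,1).

∂_3: C_3 → C_2 sends each 3-simplex σ to the alternating sum Σ_i (−1)^i (σ with its i-th vertex removed). For instance
  ∂[1,2,3,4] = [2,3,4] − [1,3,4] + [1,2,4] − [1,2,3].
The 4×1 boundary matrix has rank 1 and Smith normal form diag(1).

Reading off H_k = ker ∂_k / im ∂_{k+1}:

  H_0: rank C_0 − rank ∂_1 = 4 − 3 = 1, and the invariant factors of ∂_1 are all 1, so H_0 ≅ Z.
  H_1: rank ker ∂_1 − rank ∂_2 = (6 − 3) − 3 = 0, and the invariant factors of ∂_2 are all 1, so H_1 ≅ 0.
  H_2: rank ker ∂_2 − rank ∂_3 = (4 − 3) − 1 = 0, and the invariant factors of ∂_3 are all 1, so H_2 ≅ 0.
  H_3: rank ker ∂_3 − rank ∂_4 = (1 − 1) − 0 = 0, and there is no ∂_4, so H_3 ≅ 0.

As a check, the Euler characteristic is 4 − 6 + 4 − 1 = 1, which agrees with 1 − 0 + 0 − 0 = 1.

Hence the Betti numbers are b_0 = 1, b_1 = 0, b_2 = 0, b_3 = 0.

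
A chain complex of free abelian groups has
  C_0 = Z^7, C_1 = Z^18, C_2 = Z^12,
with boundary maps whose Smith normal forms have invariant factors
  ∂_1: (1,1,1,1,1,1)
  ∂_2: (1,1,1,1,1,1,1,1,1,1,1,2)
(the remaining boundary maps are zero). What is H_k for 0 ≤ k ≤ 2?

H_0: b_0 = 7 − 0 − 6 = 1; torsion from ∂_1 factors > 1: none. So H_0 ≅ Z.
H_1: b_1 = 18 − 6 − 12 = 0; torsion from ∂_2 factors > 1: [2]. So H_1 ≅ Z/2.
H_2: b_2 = 12 − 12 − 0 = 0; torsion from ∂_3 factors > 1: none. So H_2 ≅ 0.

H_0 ≅ Z,  H_1 ≅ Z/2,  H_2 = 0.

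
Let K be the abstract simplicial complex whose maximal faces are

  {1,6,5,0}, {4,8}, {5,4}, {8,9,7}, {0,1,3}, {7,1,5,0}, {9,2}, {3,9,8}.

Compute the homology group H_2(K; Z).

H_2 ≅ 0.

K has 10 vertices, 19 edges, 10 triangles, 2 3-simplices.
rank ∂_2 = 8, rank ∂_3 = 2 ⇒ b_2 = 10 − 8 − 2 = 0; all invariant factors of ∂_3 are 1 so no torsion. So H_2 = 0.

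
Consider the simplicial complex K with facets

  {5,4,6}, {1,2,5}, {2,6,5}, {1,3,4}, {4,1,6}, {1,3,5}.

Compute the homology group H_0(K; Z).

H_0 ≅ Z.

K has 6 vertices, 12 edges, 6 triangles.
rank ∂_0 = 0, rank ∂_1 = 5 ⇒ b_0 = 6 − 0 − 5 = 1; all invariant factors of ∂_1 are 1 so no torsion. So H_0 = Z.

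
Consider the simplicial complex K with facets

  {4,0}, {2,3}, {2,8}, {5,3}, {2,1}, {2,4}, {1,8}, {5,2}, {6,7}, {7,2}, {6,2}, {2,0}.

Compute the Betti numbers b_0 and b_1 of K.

b_0 = 1, b_1 = 4.

Order the vertices as 0 < 1 < 2 < 3 < 4 < 5 < 6 < 7 < 8. Listing each simplex with vertices in this order, K has dimension 1 with simplices:

  0-simplices (9): [0], [1], [2], [3], [4], [5], [6], [7], [8]
  1-simplices (12): [0,2], [0,4], [1,2], [1,8], [2,3], [2,4], [2,5], [2,6], [2,7], [2,8], [3,5], [6,7]

Hence C_0 ≅ Z^9, C_1 ≅ Z^12.

∂_1: C_1 → C_0 maps an edge to its endpoints' difference, ∂[p,q] = q − p. For instance
  ∂[6,7] = [7] − [6].
The 9×12 boundary matrix has rank 8 and Smith normal form diag(1,1,1,1,1,1,1,1).

From H_k ≅ ker(∂_k) / im(∂_{k+1}) we obtain:

  H_0: rank C_0 − rank ∂_1 = 9 − 8 = 1, and the invariant factors of ∂_1 are all 1, so H_0 ≅ Z.
  H_1: rank ker ∂_1 − rank ∂_2 = (12 − 8) − 0 = 4, and there is no ∂_2, so H_1 ≅ Z^4.

As a check, the Euler characteristic is 9 − 12 = -3, which agrees with 1 − 4 = -3.

Hence the Betti numbers are b_0 = 1, b_1 = 4.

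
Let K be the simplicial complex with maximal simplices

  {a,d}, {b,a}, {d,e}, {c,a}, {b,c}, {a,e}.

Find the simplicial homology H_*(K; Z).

H_0 ≅ Z,  H_1 ≅ Z^2.

K has 5 vertices, 6 edges.
rank ∂_0 = 0, rank ∂_1 = 4 ⇒ b_0 = 5 − 0 − 4 = 1; all invariant factors of ∂_1 are 1 so no torsion. So H_0 ≅ Z.
rank ∂_1 = 4, rank ∂_2 = 0 ⇒ b_1 = 6 − 4 − 0 = 2. So H_1 ≅ Z^2.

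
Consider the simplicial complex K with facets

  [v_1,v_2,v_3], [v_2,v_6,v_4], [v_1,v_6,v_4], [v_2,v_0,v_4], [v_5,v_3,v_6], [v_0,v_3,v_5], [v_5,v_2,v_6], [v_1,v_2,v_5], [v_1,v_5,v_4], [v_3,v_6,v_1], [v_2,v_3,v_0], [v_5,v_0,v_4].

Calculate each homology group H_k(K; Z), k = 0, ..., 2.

H_0 ≅ Z,  H_1 ≅ Z/2,  H_2 = 0.

Fix the vertex order v_0 < v_1 < v_2 < v_3 < v_4 < v_5 < v_6 and write every simplex with vertices in increasing order. Then dim K = 2 and the simplices of K are:

  0-simplices (7): [v_0], [v_1], [v_2], [v_3], [v_4], [v_5], [v_6]
  1-simplices (18): (18 of them)
  2-simplices (12): (12 of them)

Hence C_0 ≅ Z^7, C_1 ≅ Z^18, C_2 ≅ Z^12.

The boundary map ∂_1: C_1 → C_0 maps an edge to its endpoints' difference, ∂[p,q] = q − p. For instance
  ∂[v_0,v_3] = [v_3] − [v_0].
The 7×18 boundary matrix has rank 6 and Smith normal form diag(1,1,1,1,1,1).

The boundary map ∂_2: C_2 → C_1 acts by ∂[p,q,r] = [q,r] − [p,r] + [p,q]. For instance
  ∂[v_0,v_2,v_3] = [v_2,v_3] − [v_0,v_3] + [v_0,v_2],
  ∂[v_0,v_2,v_4] = [v_2,v_4] − [v_0,v_4] + [v_0,v_2].
This gives a 18×12 integer matrix of rank 12; reducing to Smith normal form yields diagonal entries (1,1,1,1,1,1,1,1,1,1,1,2).

From H_k ≅ ker(∂_k) / im(∂_{k+1}) we obtain:

  H_0: rank C_0 − rank ∂_1 = 7 − 6 = 1, and the invariant factors of ∂_1 are all 1, so H_0 ≅ Z.
  H_1: rank ker ∂_1 − rank ∂_2 = (18 − 6) − 12 = 0, and ∂_2 has invariant factor 2 > 1, so H_1 ≅ Z/2.
  H_2: rank ker ∂_2 − rank ∂_3 = (12 − 12) − 0 = 0, and there is no ∂_3, so H_2 ≅ 0.

As a check, the Euler characteristic is 7 − 18 + 12 = 1, which agrees with 1 − 0 + 0 = 1.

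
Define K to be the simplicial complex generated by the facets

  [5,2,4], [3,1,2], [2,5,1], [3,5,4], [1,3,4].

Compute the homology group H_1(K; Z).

H_1 = Z.

We work with the vertex ordering 1 < 2 < 3 < 4 < 5. The simplices of K, each written with vertices in increasing order, are:

  0-simplices (5): [1], [2], [3], [4], [5]
  1-simplices (10): [1,2], [1,3], [1,4], [1,5], [2,3], [2,4], [2,5], [3,4], [3,5], [4,5]
  2-simplices (5): [1,2,3], [1,2,5], [1,3,4], [2,4,5], [3,4,5]

giving chain groups C_0 ≅ Z^5, C_1 ≅ Z^10, C_2 ≅ Z^5.

The boundary map ∂_1: C_1 → C_0 sends each edge [p,q] (with p < q) to q − p. For instance
  ∂[2,4] = [4] − [2].
As a 5×10 matrix over Z this has rank 4, with invariant factors (1,1,1,1).

∂_2: C_2 → C_1 sends each 2-simplex [p,q,r] to [q,r] − [p,r] + [p,q]. For instance
  ∂[3,4,5] = [4,5] − [3,5] + [3,4],
  ∂[1,2,3] = [2,3] − [1,3] + [1,2].
This gives a 10×5 integer matrix of rank 5; reducing to Smith normal form yields diagonal entries (1,1,1,1,1).

Computing H_k = (kernel of ∂_k) / (image of ∂_{k+1}):

  H_1: rank ker ∂_1 − rank ∂_2 = (10 − 4) − 5 = 1, and the invariant factors of ∂_2 are all 1, so H_1 ≅ Z.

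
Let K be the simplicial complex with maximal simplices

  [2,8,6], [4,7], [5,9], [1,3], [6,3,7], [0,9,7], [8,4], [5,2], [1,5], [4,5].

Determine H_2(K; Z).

Take the total order 0 < 1 < 2 < 3 < 4 < 5 < 6 < 7 < 8 < 9 on the vertex set. Then K (dimension 2) consists of the simplices:

  0-simplices (10): [0], [1], [2], [3], [4], [5], [6], [7], [8], [9]
  1-simplices (16): [0,7], [0,9], [1,3], [1,5], [2,5], [2,6], [2,8], [3,6], [3,7], [4,5], [4,7], [4,8], [5,9], [6,7], [6,8], [7,9]
  2-simplices (3): [0,7,9], [2,6,8], [3,6,7]

giving chain groups C_0 ≅ Z^10, C_1 ≅ Z^16, C_2 ≅ Z^3.

Boundary ∂_1: C_1 → C_0 sends each edge [p,q] (with p < q) to q − p. For instance
  ∂[6,8] = [8] − [6].
The resulting 10×16 matrix has rank 9, and its Smith normal form has invariant factors (1,1,1,1,1,1,1,1,1).

∂_2: C_2 → C_1 acts by ∂[p,q,r] = [q,r] − [p,r] + [p,q]. For instance
  ∂[3,6,7] = [6,7] − [3,7] + [3,6],
  ∂[2,6,8] = [6,8] − [2,8] + [2,6].
The 16×3 boundary matrix has rank 3 and Smith normal form diag(1,1,1).

Now H_k = ker ∂_k / im ∂_{k+1}, so:

  H_2: rank ker ∂_2 − rank ∂_3 = (3 − 3) − 0 = 0, and there is no ∂_3, so H_2 ≅ 0.

H_2 ≅ 0.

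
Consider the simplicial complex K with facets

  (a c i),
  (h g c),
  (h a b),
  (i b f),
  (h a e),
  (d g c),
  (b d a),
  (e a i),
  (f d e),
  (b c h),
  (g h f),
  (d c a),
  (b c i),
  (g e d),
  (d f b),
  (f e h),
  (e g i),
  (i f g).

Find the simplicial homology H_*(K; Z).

Order the vertices as a < b < c < d < e < f < g < h < i. Listing each simplex with vertices in this order, K has dimension 2 with simplices:

  0-simplices (9): a, b, c, d, e, f, g, h, i
  1-simplices (27): ab, ac, ad, ae, ah, ai, bc, bd, bf, bh, bi, cd, cg, ch, ci, de, df, dg, ef, eg, eh, ei, fg, fh, fi, gh, gi
  2-simplices (18): abd, abh, acd, aci, aeh, aei, bch, bci, bdf, bfi, cdg, cgh, def, deg, efh, egi, fgh, fgi

Hence C_0 ≅ Z^9, C_1 ≅ Z^27, C_2 ≅ Z^18.

∂_1: C_1 → C_0 is given by ∂[p,q] = [q] − [p]. For instance
  ∂eh = h − e.
The 9×27 boundary matrix has rank 8 and Smith normal form diag(1,1,1,1,1,1,1,1).

∂_2: C_2 → C_1 maps a triangle to the signed sum of its edges. For instance
  ∂bfi = fi − bi + bf,
  ∂def = ef − df + de.
The 27×18 boundary matrix has rank 18 and Smith normal form diag(1,1,1,1,1,1,1,1,1,1,1,1,1,1,1,1,1,2).

From H_k ≅ ker(∂_k) / im(∂_{k+1}) we obtain:

  H_0: rank C_0 − rank ∂_1 = 9 − 8 = 1, and the invariant factors of ∂_1 are all 1, so H_0 ≅ Z.
  H_1: rank ker ∂_1 − rank ∂_2 = (27 − 8) − 18 = 1, and ∂_2 has invariant factor 2 > 1, so H_1 ≅ Z ⊕ Z/2Z.
  H_2: rank ker ∂_2 − rank ∂_3 = (18 − 18) − 0 = 0, and there is no ∂_3, so H_2 ≅ 0.

(K is a triangulation of the Klein bottle.)

H_0 = Z,  H_1 = Z ⊕ Z/2Z,  H_2 = 0.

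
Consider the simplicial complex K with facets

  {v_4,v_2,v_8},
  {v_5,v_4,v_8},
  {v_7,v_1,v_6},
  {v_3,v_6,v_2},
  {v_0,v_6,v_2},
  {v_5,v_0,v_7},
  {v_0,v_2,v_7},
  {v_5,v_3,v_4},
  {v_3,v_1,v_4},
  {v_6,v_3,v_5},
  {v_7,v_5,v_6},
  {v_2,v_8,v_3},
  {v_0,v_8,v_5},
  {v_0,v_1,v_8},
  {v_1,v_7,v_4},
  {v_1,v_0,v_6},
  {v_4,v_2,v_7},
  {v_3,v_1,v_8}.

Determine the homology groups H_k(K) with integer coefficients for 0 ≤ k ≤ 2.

Fix the vertex order v_0 < v_1 < v_2 < v_3 < v_4 < v_5 < v_6 < v_7 < v_8 and write every simplex with vertices in increasing order. Then dim K = 2 and the simplices of K are:

  0-simplices (9): [v_0], [v_1], [v_2], [v_3], [v_4], [v_5], [v_6], [v_7], [v_8]
  1-simplices (27): (27 of them)
  2-simplices (18): (18 of them)

Hence C_0 ≅ Z^9, C_1 ≅ Z^27, C_2 ≅ Z^18.

Boundary ∂_1: C_1 → C_0 sends each edge [p,q] (with p < q) to q − p. For instance
  ∂[v_1,v_6] = [v_6] − [v_1].
This gives a 9×27 integer matrix of rank 8; reducing to Smith normal form yields diagonal entries (1,1,1,1,1,1,1,1).

The boundary map ∂_2: C_2 → C_1 sends each 2-simplex [p,q,r] to [q,r] − [p,r] + [p,q]. For instance
  ∂[v_1,v_6,v_7] = [v_6,v_7] − [v_1,v_7] + [v_1,v_6],
  ∂[v_0,v_1,v_6] = [v_1,v_6] − [v_0,v_6] + [v_0,v_1].
The resulting 27×18 matrix has rank 18, and its Smith normal form has invariant factors (1,1,1,1,1,1,1,1,1,1,1,1,1,1,1,1,1,2).

Computing H_k = (kernel of ∂_k) / (image of ∂_{k+1}):

  H_0: rank C_0 − rank ∂_1 = 9 − 8 = 1, and the invariant factors of ∂_1 are all 1, so H_0 = Z.
  H_1: rank ker ∂_1 − rank ∂_2 = (27 − 8) − 18 = 1, and ∂_2 has invariant factor 2 > 1, so H_1 = Z × Z/2.
  H_2: rank ker ∂_2 − rank ∂_3 = (18 − 18) − 0 = 0, and there is no ∂_3, so H_2 = 0.

As a check, the Euler characteristic is 9 − 27 + 18 = 0, which agrees with 1 − 1 + 0 = 0.

H_0 = Z,  H_1 = Z × Z/2,  H_2 = 0.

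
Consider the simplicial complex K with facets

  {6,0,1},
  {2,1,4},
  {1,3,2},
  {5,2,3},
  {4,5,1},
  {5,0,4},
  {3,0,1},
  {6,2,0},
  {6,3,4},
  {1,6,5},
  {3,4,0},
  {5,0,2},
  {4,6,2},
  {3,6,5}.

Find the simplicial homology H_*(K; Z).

H_0 ≅ Z,  H_1 ≅ Z^2,  H_2 ≅ Z.

K has 7 vertices, 21 edges, 14 triangles.
rank ∂_0 = 0, rank ∂_1 = 6 ⇒ b_0 = 7 − 0 − 6 = 1; all invariant factors of ∂_1 are 1 so no torsion. So H_0 ≅ Z.
rank ∂_1 = 6, rank ∂_2 = 13 ⇒ b_1 = 21 − 6 − 13 = 2; all invariant factors of ∂_2 are 1 so no torsion. So H_1 ≅ Z^2.
rank ∂_2 = 13, rank ∂_3 = 0 ⇒ b_2 = 14 − 13 − 0 = 1. So H_2 ≅ Z.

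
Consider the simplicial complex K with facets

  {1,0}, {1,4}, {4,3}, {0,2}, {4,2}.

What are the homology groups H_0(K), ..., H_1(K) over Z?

K has 5 vertices, 5 edges.
rank ∂_0 = 0, rank ∂_1 = 4 ⇒ b_0 = 5 − 0 − 4 = 1; all invariant factors of ∂_1 are 1 so no torsion. So H_0 ≅ Z.
rank ∂_1 = 4, rank ∂_2 = 0 ⇒ b_1 = 5 − 4 − 0 = 1. So H_1 ≅ Z.

H_0 ≅ Z,  H_1 ≅ Z.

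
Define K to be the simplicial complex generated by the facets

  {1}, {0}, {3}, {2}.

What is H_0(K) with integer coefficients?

H_0 ≅ Z^4.

Order the vertices as 0 < 1 < 2 < 3. Listing each simplex with vertices in this order, K has dimension 0 with simplices:

  0-simplices (4): [0], [1], [2], [3]

so the chain groups are C_0 ≅ Z^4.

Now H_k = ker ∂_k / im ∂_{k+1}, so:

  H_0: rank C_0 − rank ∂_1 = 4 − 0 = 4, and there is no ∂_1, so H_0 ≅ Z^4.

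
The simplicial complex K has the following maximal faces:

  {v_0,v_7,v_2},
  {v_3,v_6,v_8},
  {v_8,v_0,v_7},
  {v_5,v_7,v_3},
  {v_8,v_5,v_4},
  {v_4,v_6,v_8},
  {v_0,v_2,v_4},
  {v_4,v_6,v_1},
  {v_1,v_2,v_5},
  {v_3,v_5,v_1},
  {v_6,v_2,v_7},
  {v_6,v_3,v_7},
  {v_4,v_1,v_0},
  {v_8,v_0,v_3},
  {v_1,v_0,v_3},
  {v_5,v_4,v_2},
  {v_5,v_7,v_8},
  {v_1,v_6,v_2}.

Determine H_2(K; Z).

K has 9 vertices, 27 edges, 18 triangles.
rank ∂_2 = 18, rank ∂_3 = 0 ⇒ b_2 = 18 − 18 − 0 = 0. So H_2 ≅ 0.

H_2 ≅ 0.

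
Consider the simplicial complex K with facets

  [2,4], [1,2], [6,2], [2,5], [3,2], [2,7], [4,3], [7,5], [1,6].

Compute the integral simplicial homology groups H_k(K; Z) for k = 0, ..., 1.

H_0 = Z,  H_1 = Z^3.

Fix the vertex order 1 < 2 < 3 < 4 < 5 < 6 < 7 and write every simplex with vertices in increasing order. Then dim K = 1 and the simplices of K are:

  0-simplices (7): [1], [2], [3], [4], [5], [6], [7]
  1-simplices (9): [1,2], [1,6], [2,3], [2,4], [2,5], [2,6], [2,7], [3,4], [5,7]

so the chain groups are C_0 ≅ Z^7, C_1 ≅ Z^9.

The boundary map ∂_1: C_1 → C_0 maps an edge to its endpoints' difference, ∂[p,q] = q − p. For instance
  ∂[2,7] = [7] − [2].
As a 7×9 matrix over Z this has rank 6, with invariant factors (1,1,1,1,1,1).

Now H_k = ker ∂_k / im ∂_{k+1}, so:

  H_0: rank C_0 − rank ∂_1 = 7 − 6 = 1, and the invariant factors of ∂_1 are all 1, so H_0 = Z.
  H_1: rank ker ∂_1 − rank ∂_2 = (9 − 6) − 0 = 3, and there is no ∂_2, so H_1 = Z^3.

As a check, the Euler characteristic is 7 − 9 = -2, which agrees with 1 − 3 = -2.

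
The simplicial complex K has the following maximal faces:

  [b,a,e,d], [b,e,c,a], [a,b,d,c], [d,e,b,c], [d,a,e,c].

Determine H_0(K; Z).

We work with the vertex ordering a < b < c < d < e. The simplices of K, each written with vertices in increasing order, are:

  0-simplices (5): a, b, c, d, e
  1-simplices (10): ab, ac, ad, ae, bc, bd, be, cd, ce, de
  2-simplices (10): abc, abd, abe, acd, ace, ade, bcd, bce, bde, cde
  3-simplices (5): abcd, abce, abde, acde, bcde

so the chain groups are C_0 ≅ Z^5, C_1 ≅ Z^10, C_2 ≅ Z^10, C_3 ≅ Z^5.

∂_1: C_1 → C_0 maps an edge to its endpoints' difference, ∂[p,q] = q − p. For instance
  ∂ad = d − a.
The resulting 5×10 matrix has rank 4, and its Smith normal form has invariant factors (1,1,1,1).

The boundary map ∂_2: C_2 → C_1 maps a triangle to the signed sum of its edges. For instance
  ∂abe = be − ae + ab,
  ∂abc = bc − ac + ab.
This gives a 10×10 integer matrix of rank 6; reducing to Smith normal form yields diagonal entries (1,1,1,1,1,1).

∂_3: C_3 → C_2 sends each 3-simplex σ to the alternating sum Σ_i (−1)^i (σ with its i-th vertex removed). For instance
  ∂abde = bde − ade + abe − abd,
  ∂bcde = cde − bde + bce − bcd.
The 10×5 boundary matrix has rank 4 and Smith normal form diag(1,1,1,1).

From H_k ≅ ker(∂_k) / im(∂_{k+1}) we obtain:

  H_0: rank C_0 − rank ∂_1 = 5 − 4 = 1, and the invariant factors of ∂_1 are all 1, so H_0 ≅ Z.

H_0 = Z.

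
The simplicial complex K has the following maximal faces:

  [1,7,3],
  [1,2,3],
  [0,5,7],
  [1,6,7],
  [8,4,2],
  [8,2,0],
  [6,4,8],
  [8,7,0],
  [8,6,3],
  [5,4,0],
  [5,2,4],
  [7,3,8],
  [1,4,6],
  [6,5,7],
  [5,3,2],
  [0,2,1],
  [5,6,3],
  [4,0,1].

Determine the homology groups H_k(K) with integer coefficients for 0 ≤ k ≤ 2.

H_0 = Z,  H_1 = Z ⊕ Z_2,  H_2 = 0.

Fix the vertex order 0 < 1 < 2 < 3 < 4 < 5 < 6 < 7 < 8 and write every simplex with vertices in increasing order. Then dim K = 2 and the simplices of K are:

  0-simplices (9): [0], [1], [2], [3], [4], [5], [6], [7], [8]
  1-simplices (27): (27 of them)
  2-simplices (18): [0,1,2], [0,1,4], [0,2,8], [0,4,5], [0,5,7], [0,7,8], [1,2,3], [1,3,7], [1,4,6], [1,6,7], [2,3,5], [2,4,5], [2,4,8], [3,5,6], [3,6,8], [3,7,8], [4,6,8], [5,6,7]

giving chain groups C_0 ≅ Z^9, C_1 ≅ Z^27, C_2 ≅ Z^18.

Boundary ∂_1: C_1 → C_0 maps an edge to its endpoints' difference, ∂[p,q] = q − p.
As a 9×27 matrix over Z this has rank 8, with invariant factors (1,1,1,1,1,1,1,1).

Boundary ∂_2: C_2 → C_1 sends each 2-simplex [p,q,r] to [q,r] − [p,r] + [p,q]. For instance
  ∂[2,4,8] = [4,8] − [2,8] + [2,4],
  ∂[3,5,6] = [5,6] − [3,6] + [3,5].
The resulting 27×18 matrix has rank 18, and its Smith normal form has invariant factors (1,1,1,1,1,1,1,1,1,1,1,1,1,1,1,1,1,2).

Reading off H_k = ker ∂_k / im ∂_{k+1}:

  H_0: rank C_0 − rank ∂_1 = 9 − 8 = 1, and the invariant factors of ∂_1 are all 1, so H_0 ≅ Z.
  H_1: rank ker ∂_1 − rank ∂_2 = (27 − 8) − 18 = 1, and ∂_2 has invariant factor 2 > 1, so H_1 ≅ Z ⊕ Z_2.
  H_2: rank ker ∂_2 − rank ∂_3 = (18 − 18) − 0 = 0, and there is no ∂_3, so H_2 ≅ 0.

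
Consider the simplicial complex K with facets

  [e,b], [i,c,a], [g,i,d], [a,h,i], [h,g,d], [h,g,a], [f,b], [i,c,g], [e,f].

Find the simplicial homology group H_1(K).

We work with the vertex ordering a < b < c < d < e < f < g < h < i. The simplices of K, each written with vertices in increasing order, are:

  0-simplices (9): a, b, c, d, e, f, g, h, i
  1-simplices (15): ac, ag, ah, ai, be, bf, cg, ci, dg, dh, di, ef, gh, gi, hi
  2-simplices (6): aci, agh, ahi, cgi, dgh, dgi

so the chain groups are C_0 ≅ Z^9, C_1 ≅ Z^15, C_2 ≅ Z^6.

The boundary map ∂_1: C_1 → C_0 sends each edge [p,q] (with p < q) to q − p.
This gives a 9×15 integer matrix of rank 7; reducing to Smith normal form yields diagonal entries (1,1,1,1,1,1,1).

∂_2: C_2 → C_1 maps a triangle to the signed sum of its edges. For instance
  ∂aci = ci − ai + ac,
  ∂ahi = hi − ai + ah.
The resulting 15×6 matrix has rank 6, and its Smith normal form has invariant factors (1,1,1,1,1,1).

Reading off H_k = ker ∂_k / im ∂_{k+1}:

  H_1: rank ker ∂_1 − rank ∂_2 = (15 − 7) − 6 = 2, and the invariant factors of ∂_2 are all 1, so H_1 = Z^2.

(K is a triangulation of the disjoint union of the cylinder S^1 x I and the circle S^1.)

H_1 = Z^2.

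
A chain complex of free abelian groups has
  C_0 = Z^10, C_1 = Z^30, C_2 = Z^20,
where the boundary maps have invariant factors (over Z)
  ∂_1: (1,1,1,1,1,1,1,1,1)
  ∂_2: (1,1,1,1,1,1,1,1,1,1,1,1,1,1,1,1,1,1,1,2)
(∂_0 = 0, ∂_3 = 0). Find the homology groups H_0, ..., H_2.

H_0 = Z,  H_1 = Z ⊕ Z/2,  H_2 = 0.

H_0: b_0 = 10 − 0 − 9 = 1; torsion from ∂_1 factors > 1: none. So H_0 = Z.
H_1: b_1 = 30 − 9 − 20 = 1; torsion from ∂_2 factors > 1: [2]. So H_1 = Z ⊕ Z/2.
H_2: b_2 = 20 − 20 − 0 = 0; torsion from ∂_3 factors > 1: none. So H_2 = 0.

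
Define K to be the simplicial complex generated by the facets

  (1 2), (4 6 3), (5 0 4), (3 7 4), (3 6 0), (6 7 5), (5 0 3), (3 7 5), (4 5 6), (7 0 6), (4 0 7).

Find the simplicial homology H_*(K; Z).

H_0 = Z^2,  H_1 = Z_2,  H_2 = 0.

Fix the vertex order 0 < 1 < 2 < 3 < 4 < 5 < 6 < 7 and write every simplex with vertices in increasing order. Then dim K = 2 and the simplices of K are:

  0-simplices (8): [0], [1], [2], [3], [4], [5], [6], [7]
  1-simplices (16): [0,3], [0,4], [0,5], [0,6], [0,7], [1,2], [3,4], [3,5], [3,6], [3,7], [4,5], [4,6], [4,7], [5,6], [5,7], [6,7]
  2-simplices (10): [0,3,5], [0,3,6], [0,4,5], [0,4,7], [0,6,7], [3,4,6], [3,4,7], [3,5,7], [4,5,6], [5,6,7]

giving chain groups C_0 ≅ Z^8, C_1 ≅ Z^16, C_2 ≅ Z^10.

∂_1: C_1 → C_0 is given by ∂[p,q] = [q] − [p].
This gives a 8×16 integer matrix of rank 6; reducing to Smith normal form yields diagonal entries (1,1,1,1,1,1).

∂_2: C_2 → C_1 acts by ∂[p,q,r] = [q,r] − [p,r] + [p,q]. For instance
  ∂[3,5,7] = [5,7] − [3,7] + [3,5],
  ∂[3,4,7] = [4,7] − [3,7] + [3,4].
The resulting 16×10 matrix has rank 10, and its Smith normal form has invariant factors (1,1,1,1,1,1,1,1,1,2).

Computing H_k = (kernel of ∂_k) / (image of ∂_{k+1}):

  H_0: rank C_0 − rank ∂_1 = 8 − 6 = 2, and the invariant factors of ∂_1 are all 1, so H_0 = Z^2.
  H_1: rank ker ∂_1 − rank ∂_2 = (16 − 6) − 10 = 0, and ∂_2 has invariant factor 2 > 1, so H_1 = Z_2.
  H_2: rank ker ∂_2 − rank ∂_3 = (10 − 10) − 0 = 0, and there is no ∂_3, so H_2 = 0.

As a check, the Euler characteristic is 8 − 16 + 10 = 2, which agrees with 2 − 0 + 0 = 2.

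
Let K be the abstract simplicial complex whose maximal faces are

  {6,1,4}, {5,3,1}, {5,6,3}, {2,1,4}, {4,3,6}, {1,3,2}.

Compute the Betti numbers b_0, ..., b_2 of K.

b_0 = 1, b_1 = 1, b_2 = 0.

Fix the vertex order 1 < 2 < 3 < 4 < 5 < 6 and write every simplex with vertices in increasing order. Then dim K = 2 and the simplices of K are:

  0-simplices (6): [1], [2], [3], [4], [5], [6]
  1-simplices (12): [1,2], [1,3], [1,4], [1,5], [1,6], [2,3], [2,4], [3,4], [3,5], [3,6], [4,6], [5,6]
  2-simplices (6): [1,2,3], [1,2,4], [1,3,5], [1,4,6], [3,4,6], [3,5,6]

Hence C_0 ≅ Z^6, C_1 ≅ Z^12, C_2 ≅ Z^6.

The boundary map ∂_1: C_1 → C_0 maps an edge to its endpoints' difference, ∂[p,q] = q − p.
This gives a 6×12 integer matrix of rank 5; reducing to Smith normal form yields diagonal entries (1,1,1,1,1).

∂_2: C_2 → C_1 acts by ∂[p,q,r] = [q,r] − [p,r] + [p,q]. For instance
  ∂[1,3,5] = [3,5] − [1,5] + [1,3],
  ∂[1,4,6] = [4,6] − [1,6] + [1,4].
The resulting 12×6 matrix has rank 6, and its Smith normal form has invariant factors (1,1,1,1,1,1).

Computing H_k = (kernel of ∂_k) / (image of ∂_{k+1}):

  H_0: rank C_0 − rank ∂_1 = 6 − 5 = 1, and the invariant factors of ∂_1 are all 1, so H_0 ≅ Z.
  H_1: rank ker ∂_1 − rank ∂_2 = (12 − 5) − 6 = 1, and the invariant factors of ∂_2 are all 1, so H_1 ≅ Z.
  H_2: rank ker ∂_2 − rank ∂_3 = (6 − 6) − 0 = 0, and there is no ∂_3, so H_2 ≅ 0.

Hence the Betti numbers are b_0 = 1, b_1 = 1, b_2 = 0.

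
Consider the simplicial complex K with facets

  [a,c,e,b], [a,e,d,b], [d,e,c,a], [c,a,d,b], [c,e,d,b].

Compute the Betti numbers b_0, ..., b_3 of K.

Fix the vertex order a < b < c < d < e and write every simplex with vertices in increasing order. Then dim K = 3 and the simplices of K are:

  0-simplices (5): a, b, c, d, e
  1-simplices (10): ab, ac, ad, ae, bc, bd, be, cd, ce, de
  2-simplices (10): abc, abd, abe, acd, ace, ade, bcd, bce, bde, cde
  3-simplices (5): abcd, abce, abde, acde, bcde

giving chain groups C_0 ≅ Z^5, C_1 ≅ Z^10, C_2 ≅ Z^10, C_3 ≅ Z^5.

Boundary ∂_1: C_1 → C_0 sends each edge [p,q] (with p < q) to q − p. For instance
  ∂be = e − b.
The resulting 5×10 matrix has rank 4, and its Smith normal form has invariant factors (1,1,1,1).

Boundary ∂_2: C_2 → C_1 sends each 2-simplex [p,q,r] to [q,r] − [p,r] + [p,q]. For instance
  ∂acd = cd − ad + ac,
  ∂bce = ce − be + bc.
This gives a 10×10 integer matrix of rank 6; reducing to Smith normal form yields diagonal entries (1,1,1,1,1,1).

∂_3: C_3 → C_2 sends each 3-simplex σ to the alternating sum Σ_i (−1)^i (σ with its i-th vertex removed). For instance
  ∂abde = bde − ade + abe − abd,
  ∂bcde = cde − bde + bce − bcd.
The 10×5 boundary matrix has rank 4 and Smith normal form diag(1,1,1,1).

From H_k ≅ ker(∂_k) / im(∂_{k+1}) we obtain:

  H_0: rank C_0 − rank ∂_1 = 5 − 4 = 1, and the invariant factors of ∂_1 are all 1, so H_0 ≅ Z.
  H_1: rank ker ∂_1 − rank ∂_2 = (10 − 4) − 6 = 0, and the invariant factors of ∂_2 are all 1, so H_1 ≅ 0.
  H_2: rank ker ∂_2 − rank ∂_3 = (10 − 6) − 4 = 0, and the invariant factors of ∂_3 are all 1, so H_2 ≅ 0.
  H_3: rank ker ∂_3 − rank ∂_4 = (5 − 4) − 0 = 1, and there is no ∂_4, so H_3 ≅ Z.

Hence the Betti numbers are b_0 = 1, b_1 = 0, b_2 = 0, b_3 = 1.

b_0 = 1, b_1 = 0, b_2 = 0, b_3 = 1.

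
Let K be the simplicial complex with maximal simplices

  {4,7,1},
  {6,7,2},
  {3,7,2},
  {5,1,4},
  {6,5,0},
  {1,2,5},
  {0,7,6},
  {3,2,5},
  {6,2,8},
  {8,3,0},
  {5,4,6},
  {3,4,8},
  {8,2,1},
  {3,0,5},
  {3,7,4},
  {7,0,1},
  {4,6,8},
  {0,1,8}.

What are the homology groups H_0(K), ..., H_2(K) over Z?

Order the vertices as 0 < 1 < 2 < 3 < 4 < 5 < 6 < 7 < 8. Listing each simplex with vertices in this order, K has dimension 2 with simplices:

  0-simplices (9): [0], [1], [2], [3], [4], [5], [6], [7], [8]
  1-simplices (27): (27 of them)
  2-simplices (18): [0,1,7], [0,1,8], [0,3,5], [0,3,8], [0,5,6], [0,6,7], [1,2,5], [1,2,8], [1,4,5], [1,4,7], [2,3,5], [2,3,7], [2,6,7], [2,6,8], [3,4,7], [3,4,8], [4,5,6], [4,6,8]

giving chain groups C_0 ≅ Z^9, C_1 ≅ Z^27, C_2 ≅ Z^18.

∂_1: C_1 → C_0 sends each edge [p,q] (with p < q) to q − p. For instance
  ∂[5,6] = [6] − [5].
The 9×27 boundary matrix has rank 8 and Smith normal form diag(1,1,1,1,1,1,1,1).

∂_2: C_2 → C_1 sends each 2-simplex [p,q,r] to [q,r] − [p,r] + [p,q]. For instance
  ∂[0,1,8] = [1,8] − [0,8] + [0,1],
  ∂[0,3,5] = [3,5] − [0,5] + [0,3].
The 27×18 boundary matrix has rank 17 and Smith normal form diag(1,1,1,1,1,1,1,1,1,1,1,1,1,1,1,1,1).

From H_k ≅ ker(∂_k) / im(∂_{k+1}) we obtain:

  H_0: rank C_0 − rank ∂_1 = 9 − 8 = 1, and the invariant factors of ∂_1 are all 1, so H_0 ≅ Z.
  H_1: rank ker ∂_1 − rank ∂_2 = (27 − 8) − 17 = 2, and the invariant factors of ∂_2 are all 1, so H_1 ≅ Z^2.
  H_2: rank ker ∂_2 − rank ∂_3 = (18 − 17) − 0 = 1, and there is no ∂_3, so H_2 ≅ Z.

H_0 ≅ Z,  H_1 ≅ Z^2,  H_2 ≅ Z.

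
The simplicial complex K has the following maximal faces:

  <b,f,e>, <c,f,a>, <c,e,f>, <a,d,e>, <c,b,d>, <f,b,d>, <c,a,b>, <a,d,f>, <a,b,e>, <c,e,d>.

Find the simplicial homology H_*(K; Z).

We work with the vertex ordering a < b < c < d < e < f. The simplices of K, each written with vertices in increasing order, are:

  0-simplices (6): a, b, c, d, e, f
  1-simplices (15): ab, ac, ad, ae, af, bc, bd, be, bf, cd, ce, cf, de, df, ef
  2-simplices (10): abc, abe, acf, ade, adf, bcd, bdf, bef, cde, cef

Hence C_0 ≅ Z^6, C_1 ≅ Z^15, C_2 ≅ Z^10.

∂_1: C_1 → C_0 is given by ∂[p,q] = [q] − [p]. For instance
  ∂ac = c − a.
As a 6×15 matrix over Z this has rank 5, with invariant factors (1,1,1,1,1).

Boundary ∂_2: C_2 → C_1 sends each 2-simplex [p,q,r] to [q,r] − [p,r] + [p,q]. For instance
  ∂bdf = df − bf + bd,
  ∂acf = cf − af + ac.
As a 15×10 matrix over Z this has rank 10, with invariant factors (1,1,1,1,1,1,1,1,1,2).

From H_k ≅ ker(∂_k) / im(∂_{k+1}) we obtain:

  H_0: rank C_0 − rank ∂_1 = 6 − 5 = 1, and the invariant factors of ∂_1 are all 1, so H_0 = Z.
  H_1: rank ker ∂_1 − rank ∂_2 = (15 − 5) − 10 = 0, and ∂_2 has invariant factor 2 > 1, so H_1 = Z/2.
  H_2: rank ker ∂_2 − rank ∂_3 = (10 − 10) − 0 = 0, and there is no ∂_3, so H_2 = 0.

H_0 ≅ Z,  H_1 ≅ Z/2,  H_2 = 0.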